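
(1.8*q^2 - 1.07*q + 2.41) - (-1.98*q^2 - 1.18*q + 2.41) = 3.78*q^2 + 0.11*q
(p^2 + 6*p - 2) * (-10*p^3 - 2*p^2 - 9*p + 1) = -10*p^5 - 62*p^4 - p^3 - 49*p^2 + 24*p - 2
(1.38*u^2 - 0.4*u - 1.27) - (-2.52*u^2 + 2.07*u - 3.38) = 3.9*u^2 - 2.47*u + 2.11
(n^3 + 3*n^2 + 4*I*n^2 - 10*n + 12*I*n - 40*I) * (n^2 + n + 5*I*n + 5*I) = n^5 + 4*n^4 + 9*I*n^4 - 27*n^3 + 36*I*n^3 - 90*n^2 - 63*I*n^2 + 140*n - 90*I*n + 200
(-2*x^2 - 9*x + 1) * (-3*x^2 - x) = 6*x^4 + 29*x^3 + 6*x^2 - x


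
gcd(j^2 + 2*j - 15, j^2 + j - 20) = j + 5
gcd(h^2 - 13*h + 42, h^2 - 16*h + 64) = 1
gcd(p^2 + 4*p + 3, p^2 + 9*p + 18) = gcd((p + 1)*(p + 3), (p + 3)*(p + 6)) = p + 3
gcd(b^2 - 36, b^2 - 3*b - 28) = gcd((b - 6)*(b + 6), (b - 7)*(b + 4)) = 1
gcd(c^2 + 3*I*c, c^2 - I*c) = c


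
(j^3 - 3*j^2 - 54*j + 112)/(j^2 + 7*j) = j - 10 + 16/j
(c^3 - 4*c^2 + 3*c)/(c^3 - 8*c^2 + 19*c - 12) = c/(c - 4)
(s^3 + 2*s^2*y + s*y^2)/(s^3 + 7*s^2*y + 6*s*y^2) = (s + y)/(s + 6*y)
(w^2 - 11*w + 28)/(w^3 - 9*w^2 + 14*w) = (w - 4)/(w*(w - 2))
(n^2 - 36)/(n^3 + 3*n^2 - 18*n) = (n - 6)/(n*(n - 3))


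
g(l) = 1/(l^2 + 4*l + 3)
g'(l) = (-2*l - 4)/(l^2 + 4*l + 3)^2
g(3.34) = 0.04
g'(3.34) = -0.01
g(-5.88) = 0.07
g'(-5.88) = 0.04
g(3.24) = 0.04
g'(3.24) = -0.01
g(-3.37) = 1.14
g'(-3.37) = 3.56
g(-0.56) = 0.93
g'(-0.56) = -2.50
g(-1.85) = -1.02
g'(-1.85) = -0.31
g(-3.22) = 2.05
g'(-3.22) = 10.23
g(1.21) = 0.11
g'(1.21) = -0.07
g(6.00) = 0.02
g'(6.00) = 0.00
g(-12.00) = 0.01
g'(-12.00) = 0.00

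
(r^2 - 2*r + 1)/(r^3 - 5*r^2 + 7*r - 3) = 1/(r - 3)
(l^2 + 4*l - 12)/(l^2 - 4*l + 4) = (l + 6)/(l - 2)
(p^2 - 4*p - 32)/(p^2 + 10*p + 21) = (p^2 - 4*p - 32)/(p^2 + 10*p + 21)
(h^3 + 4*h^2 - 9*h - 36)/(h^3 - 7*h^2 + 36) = (h^2 + 7*h + 12)/(h^2 - 4*h - 12)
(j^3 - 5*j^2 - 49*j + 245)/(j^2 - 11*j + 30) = (j^2 - 49)/(j - 6)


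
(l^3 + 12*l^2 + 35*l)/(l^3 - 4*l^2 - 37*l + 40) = l*(l + 7)/(l^2 - 9*l + 8)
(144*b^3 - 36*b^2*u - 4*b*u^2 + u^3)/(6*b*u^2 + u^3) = 24*b^2/u^2 - 10*b/u + 1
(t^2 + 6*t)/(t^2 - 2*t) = (t + 6)/(t - 2)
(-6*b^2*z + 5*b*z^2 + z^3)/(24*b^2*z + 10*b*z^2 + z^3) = (-b + z)/(4*b + z)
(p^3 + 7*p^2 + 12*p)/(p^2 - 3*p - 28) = p*(p + 3)/(p - 7)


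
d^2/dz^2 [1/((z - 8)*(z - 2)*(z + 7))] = 6*(2*z^4 - 8*z^3 - 45*z^2 + 50*z + 1084)/(z^9 - 9*z^8 - 135*z^7 + 1281*z^6 + 5274*z^5 - 59508*z^4 - 10968*z^3 + 866880*z^2 - 2032128*z + 1404928)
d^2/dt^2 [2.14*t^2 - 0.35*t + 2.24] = 4.28000000000000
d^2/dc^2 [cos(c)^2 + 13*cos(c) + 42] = -13*cos(c) - 2*cos(2*c)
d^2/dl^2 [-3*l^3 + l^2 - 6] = 2 - 18*l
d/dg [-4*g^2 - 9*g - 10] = -8*g - 9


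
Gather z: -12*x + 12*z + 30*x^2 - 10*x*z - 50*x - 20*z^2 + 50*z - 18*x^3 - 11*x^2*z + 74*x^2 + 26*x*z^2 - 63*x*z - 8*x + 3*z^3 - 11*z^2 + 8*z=-18*x^3 + 104*x^2 - 70*x + 3*z^3 + z^2*(26*x - 31) + z*(-11*x^2 - 73*x + 70)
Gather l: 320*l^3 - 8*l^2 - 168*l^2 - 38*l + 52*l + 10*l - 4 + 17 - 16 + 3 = 320*l^3 - 176*l^2 + 24*l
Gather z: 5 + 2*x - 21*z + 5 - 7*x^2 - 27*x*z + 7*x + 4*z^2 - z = -7*x^2 + 9*x + 4*z^2 + z*(-27*x - 22) + 10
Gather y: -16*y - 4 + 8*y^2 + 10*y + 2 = 8*y^2 - 6*y - 2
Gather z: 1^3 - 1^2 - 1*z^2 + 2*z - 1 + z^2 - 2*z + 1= 0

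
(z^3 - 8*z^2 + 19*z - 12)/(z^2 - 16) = (z^2 - 4*z + 3)/(z + 4)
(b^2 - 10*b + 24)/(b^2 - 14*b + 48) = (b - 4)/(b - 8)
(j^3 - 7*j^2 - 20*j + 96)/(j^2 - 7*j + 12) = (j^2 - 4*j - 32)/(j - 4)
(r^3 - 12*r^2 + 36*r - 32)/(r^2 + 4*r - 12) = (r^2 - 10*r + 16)/(r + 6)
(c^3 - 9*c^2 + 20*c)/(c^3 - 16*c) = (c - 5)/(c + 4)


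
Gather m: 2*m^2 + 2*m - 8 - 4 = 2*m^2 + 2*m - 12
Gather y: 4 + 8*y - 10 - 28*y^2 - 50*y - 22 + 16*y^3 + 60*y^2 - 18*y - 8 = 16*y^3 + 32*y^2 - 60*y - 36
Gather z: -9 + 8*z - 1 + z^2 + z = z^2 + 9*z - 10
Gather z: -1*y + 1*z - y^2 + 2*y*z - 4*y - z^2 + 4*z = -y^2 - 5*y - z^2 + z*(2*y + 5)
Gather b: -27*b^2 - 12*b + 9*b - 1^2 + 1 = -27*b^2 - 3*b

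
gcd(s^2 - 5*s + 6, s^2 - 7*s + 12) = s - 3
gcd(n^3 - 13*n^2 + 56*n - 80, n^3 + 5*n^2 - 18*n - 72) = n - 4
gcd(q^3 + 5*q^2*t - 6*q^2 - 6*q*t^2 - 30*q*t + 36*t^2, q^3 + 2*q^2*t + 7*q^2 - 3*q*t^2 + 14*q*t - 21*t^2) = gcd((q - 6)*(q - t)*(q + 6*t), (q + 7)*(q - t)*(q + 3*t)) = q - t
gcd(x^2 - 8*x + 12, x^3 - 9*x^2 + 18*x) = x - 6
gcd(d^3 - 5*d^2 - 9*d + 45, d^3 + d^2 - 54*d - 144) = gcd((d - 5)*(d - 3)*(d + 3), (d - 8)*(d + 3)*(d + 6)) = d + 3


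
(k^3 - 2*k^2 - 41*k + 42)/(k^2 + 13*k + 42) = (k^2 - 8*k + 7)/(k + 7)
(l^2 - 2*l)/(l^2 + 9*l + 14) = l*(l - 2)/(l^2 + 9*l + 14)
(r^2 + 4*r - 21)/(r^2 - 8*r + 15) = (r + 7)/(r - 5)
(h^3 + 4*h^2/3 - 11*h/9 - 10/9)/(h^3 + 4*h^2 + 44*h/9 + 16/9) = (3*h^2 + 2*h - 5)/(3*h^2 + 10*h + 8)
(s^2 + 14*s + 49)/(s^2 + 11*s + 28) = (s + 7)/(s + 4)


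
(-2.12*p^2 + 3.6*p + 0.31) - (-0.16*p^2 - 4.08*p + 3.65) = -1.96*p^2 + 7.68*p - 3.34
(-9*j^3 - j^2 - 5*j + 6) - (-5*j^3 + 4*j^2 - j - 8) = -4*j^3 - 5*j^2 - 4*j + 14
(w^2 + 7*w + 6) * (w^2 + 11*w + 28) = w^4 + 18*w^3 + 111*w^2 + 262*w + 168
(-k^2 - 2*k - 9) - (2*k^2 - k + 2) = -3*k^2 - k - 11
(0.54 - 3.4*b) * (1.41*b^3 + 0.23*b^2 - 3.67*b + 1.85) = -4.794*b^4 - 0.0206000000000001*b^3 + 12.6022*b^2 - 8.2718*b + 0.999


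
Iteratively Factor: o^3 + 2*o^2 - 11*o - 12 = (o + 4)*(o^2 - 2*o - 3) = (o - 3)*(o + 4)*(o + 1)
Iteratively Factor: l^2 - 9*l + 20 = (l - 5)*(l - 4)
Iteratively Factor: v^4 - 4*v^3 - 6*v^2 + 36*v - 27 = (v + 3)*(v^3 - 7*v^2 + 15*v - 9) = (v - 3)*(v + 3)*(v^2 - 4*v + 3) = (v - 3)*(v - 1)*(v + 3)*(v - 3)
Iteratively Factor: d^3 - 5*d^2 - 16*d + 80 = (d + 4)*(d^2 - 9*d + 20) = (d - 5)*(d + 4)*(d - 4)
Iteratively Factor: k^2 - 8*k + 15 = (k - 5)*(k - 3)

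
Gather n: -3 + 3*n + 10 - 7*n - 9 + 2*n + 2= -2*n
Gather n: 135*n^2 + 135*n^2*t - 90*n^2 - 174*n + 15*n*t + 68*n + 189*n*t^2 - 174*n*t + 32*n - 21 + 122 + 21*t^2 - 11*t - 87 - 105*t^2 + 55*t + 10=n^2*(135*t + 45) + n*(189*t^2 - 159*t - 74) - 84*t^2 + 44*t + 24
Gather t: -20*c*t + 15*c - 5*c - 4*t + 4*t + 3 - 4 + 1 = -20*c*t + 10*c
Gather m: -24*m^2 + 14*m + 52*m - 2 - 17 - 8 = -24*m^2 + 66*m - 27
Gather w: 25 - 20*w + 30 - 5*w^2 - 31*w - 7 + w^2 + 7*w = -4*w^2 - 44*w + 48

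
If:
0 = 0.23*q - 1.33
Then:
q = 5.78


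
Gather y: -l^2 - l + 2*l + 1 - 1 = -l^2 + l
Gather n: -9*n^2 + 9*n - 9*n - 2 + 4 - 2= -9*n^2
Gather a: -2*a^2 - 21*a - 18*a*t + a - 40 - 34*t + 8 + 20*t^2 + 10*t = -2*a^2 + a*(-18*t - 20) + 20*t^2 - 24*t - 32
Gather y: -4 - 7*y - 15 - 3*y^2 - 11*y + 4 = -3*y^2 - 18*y - 15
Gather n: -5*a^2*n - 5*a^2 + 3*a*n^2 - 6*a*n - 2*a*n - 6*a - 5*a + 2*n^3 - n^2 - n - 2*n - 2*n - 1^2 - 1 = -5*a^2 - 11*a + 2*n^3 + n^2*(3*a - 1) + n*(-5*a^2 - 8*a - 5) - 2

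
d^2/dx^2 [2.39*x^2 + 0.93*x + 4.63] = 4.78000000000000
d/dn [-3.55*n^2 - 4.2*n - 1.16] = -7.1*n - 4.2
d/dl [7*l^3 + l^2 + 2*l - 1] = 21*l^2 + 2*l + 2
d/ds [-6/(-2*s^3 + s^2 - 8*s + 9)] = 12*(-3*s^2 + s - 4)/(2*s^3 - s^2 + 8*s - 9)^2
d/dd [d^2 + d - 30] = 2*d + 1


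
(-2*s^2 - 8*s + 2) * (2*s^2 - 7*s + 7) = -4*s^4 - 2*s^3 + 46*s^2 - 70*s + 14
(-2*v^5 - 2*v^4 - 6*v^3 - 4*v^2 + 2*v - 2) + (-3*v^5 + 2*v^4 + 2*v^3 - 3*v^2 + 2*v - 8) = -5*v^5 - 4*v^3 - 7*v^2 + 4*v - 10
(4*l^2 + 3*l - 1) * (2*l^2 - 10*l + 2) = 8*l^4 - 34*l^3 - 24*l^2 + 16*l - 2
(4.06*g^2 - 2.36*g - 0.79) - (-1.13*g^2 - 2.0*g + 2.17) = 5.19*g^2 - 0.36*g - 2.96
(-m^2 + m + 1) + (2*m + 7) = -m^2 + 3*m + 8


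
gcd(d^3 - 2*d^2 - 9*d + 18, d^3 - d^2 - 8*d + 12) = d^2 + d - 6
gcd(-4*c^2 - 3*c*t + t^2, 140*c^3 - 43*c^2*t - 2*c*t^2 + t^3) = -4*c + t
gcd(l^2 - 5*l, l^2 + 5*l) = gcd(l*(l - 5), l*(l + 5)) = l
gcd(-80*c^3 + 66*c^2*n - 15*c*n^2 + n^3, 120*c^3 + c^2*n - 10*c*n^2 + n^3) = 40*c^2 - 13*c*n + n^2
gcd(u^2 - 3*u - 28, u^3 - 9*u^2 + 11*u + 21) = u - 7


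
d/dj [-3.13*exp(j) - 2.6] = -3.13*exp(j)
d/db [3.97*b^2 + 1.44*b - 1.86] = 7.94*b + 1.44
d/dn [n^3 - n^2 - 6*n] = 3*n^2 - 2*n - 6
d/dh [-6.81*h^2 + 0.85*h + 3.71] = 0.85 - 13.62*h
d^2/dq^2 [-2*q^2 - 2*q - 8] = -4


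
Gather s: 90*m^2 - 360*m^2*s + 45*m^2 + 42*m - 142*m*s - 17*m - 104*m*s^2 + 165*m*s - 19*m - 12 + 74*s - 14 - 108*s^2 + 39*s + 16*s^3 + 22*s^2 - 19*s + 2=135*m^2 + 6*m + 16*s^3 + s^2*(-104*m - 86) + s*(-360*m^2 + 23*m + 94) - 24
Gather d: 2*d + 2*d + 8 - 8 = 4*d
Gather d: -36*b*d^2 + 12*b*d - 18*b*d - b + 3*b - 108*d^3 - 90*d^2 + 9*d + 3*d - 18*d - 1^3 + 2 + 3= 2*b - 108*d^3 + d^2*(-36*b - 90) + d*(-6*b - 6) + 4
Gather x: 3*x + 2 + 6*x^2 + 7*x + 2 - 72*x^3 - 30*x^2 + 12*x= -72*x^3 - 24*x^2 + 22*x + 4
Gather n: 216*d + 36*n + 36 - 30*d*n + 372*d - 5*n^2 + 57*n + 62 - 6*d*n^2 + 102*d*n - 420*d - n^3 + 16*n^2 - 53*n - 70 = 168*d - n^3 + n^2*(11 - 6*d) + n*(72*d + 40) + 28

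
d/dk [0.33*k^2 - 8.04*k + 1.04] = 0.66*k - 8.04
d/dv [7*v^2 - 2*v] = 14*v - 2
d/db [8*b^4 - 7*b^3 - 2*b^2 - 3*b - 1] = 32*b^3 - 21*b^2 - 4*b - 3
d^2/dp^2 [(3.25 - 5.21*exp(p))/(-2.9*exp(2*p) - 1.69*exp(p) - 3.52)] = (43.8161*exp(4*p) - 134.86421*exp(3*p) - 366.88683*exp(2*p) + 92.428427*exp(p) + 83.887584)*exp(p)/(24.389*exp(6*p) + 42.6387*exp(5*p) + 113.65767*exp(4*p) + 108.335929*exp(3*p) + 137.956896*exp(2*p) + 62.819328*exp(p) + 43.614208)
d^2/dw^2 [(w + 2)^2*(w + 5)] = 6*w + 18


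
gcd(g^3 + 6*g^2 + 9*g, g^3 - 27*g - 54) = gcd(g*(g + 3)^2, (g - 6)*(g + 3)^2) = g^2 + 6*g + 9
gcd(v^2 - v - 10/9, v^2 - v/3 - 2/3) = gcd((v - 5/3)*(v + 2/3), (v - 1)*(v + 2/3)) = v + 2/3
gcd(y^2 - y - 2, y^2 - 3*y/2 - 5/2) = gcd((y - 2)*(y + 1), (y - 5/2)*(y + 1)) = y + 1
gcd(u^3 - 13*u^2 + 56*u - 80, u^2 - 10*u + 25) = u - 5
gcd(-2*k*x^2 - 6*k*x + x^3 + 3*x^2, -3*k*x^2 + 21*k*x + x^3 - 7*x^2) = x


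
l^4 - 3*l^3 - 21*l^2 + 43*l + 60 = (l - 5)*(l - 3)*(l + 1)*(l + 4)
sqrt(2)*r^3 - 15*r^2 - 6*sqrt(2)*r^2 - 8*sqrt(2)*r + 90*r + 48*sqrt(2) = (r - 6)*(r - 8*sqrt(2))*(sqrt(2)*r + 1)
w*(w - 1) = w^2 - w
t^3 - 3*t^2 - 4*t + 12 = (t - 3)*(t - 2)*(t + 2)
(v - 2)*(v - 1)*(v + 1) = v^3 - 2*v^2 - v + 2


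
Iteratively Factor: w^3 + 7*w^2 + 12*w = (w)*(w^2 + 7*w + 12) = w*(w + 3)*(w + 4)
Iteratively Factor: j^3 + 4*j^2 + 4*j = (j + 2)*(j^2 + 2*j) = j*(j + 2)*(j + 2)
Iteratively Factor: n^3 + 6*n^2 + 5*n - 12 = (n + 3)*(n^2 + 3*n - 4) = (n - 1)*(n + 3)*(n + 4)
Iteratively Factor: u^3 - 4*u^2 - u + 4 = (u - 1)*(u^2 - 3*u - 4) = (u - 4)*(u - 1)*(u + 1)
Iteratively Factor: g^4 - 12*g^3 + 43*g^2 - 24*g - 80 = (g - 4)*(g^3 - 8*g^2 + 11*g + 20) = (g - 4)^2*(g^2 - 4*g - 5) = (g - 5)*(g - 4)^2*(g + 1)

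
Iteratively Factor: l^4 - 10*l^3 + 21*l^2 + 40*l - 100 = (l - 5)*(l^3 - 5*l^2 - 4*l + 20) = (l - 5)^2*(l^2 - 4) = (l - 5)^2*(l - 2)*(l + 2)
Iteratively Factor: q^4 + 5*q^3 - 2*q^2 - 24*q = (q + 3)*(q^3 + 2*q^2 - 8*q) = (q + 3)*(q + 4)*(q^2 - 2*q) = (q - 2)*(q + 3)*(q + 4)*(q)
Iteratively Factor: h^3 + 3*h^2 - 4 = (h + 2)*(h^2 + h - 2) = (h - 1)*(h + 2)*(h + 2)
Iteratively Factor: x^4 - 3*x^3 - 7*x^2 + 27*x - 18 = (x - 1)*(x^3 - 2*x^2 - 9*x + 18) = (x - 2)*(x - 1)*(x^2 - 9) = (x - 2)*(x - 1)*(x + 3)*(x - 3)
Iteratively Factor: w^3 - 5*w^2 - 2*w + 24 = (w - 4)*(w^2 - w - 6) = (w - 4)*(w + 2)*(w - 3)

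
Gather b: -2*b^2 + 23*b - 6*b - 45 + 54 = -2*b^2 + 17*b + 9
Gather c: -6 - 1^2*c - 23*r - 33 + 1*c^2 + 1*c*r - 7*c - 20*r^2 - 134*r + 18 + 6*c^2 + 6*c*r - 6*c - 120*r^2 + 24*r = 7*c^2 + c*(7*r - 14) - 140*r^2 - 133*r - 21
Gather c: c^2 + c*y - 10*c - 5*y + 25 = c^2 + c*(y - 10) - 5*y + 25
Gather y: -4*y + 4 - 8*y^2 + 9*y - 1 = -8*y^2 + 5*y + 3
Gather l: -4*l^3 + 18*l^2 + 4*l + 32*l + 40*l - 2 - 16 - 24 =-4*l^3 + 18*l^2 + 76*l - 42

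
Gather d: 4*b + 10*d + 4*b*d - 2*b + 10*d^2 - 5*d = 2*b + 10*d^2 + d*(4*b + 5)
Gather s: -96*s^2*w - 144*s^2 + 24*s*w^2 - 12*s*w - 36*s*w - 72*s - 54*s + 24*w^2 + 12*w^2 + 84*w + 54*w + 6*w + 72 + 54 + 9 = s^2*(-96*w - 144) + s*(24*w^2 - 48*w - 126) + 36*w^2 + 144*w + 135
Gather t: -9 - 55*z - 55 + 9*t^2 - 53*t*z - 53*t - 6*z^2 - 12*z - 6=9*t^2 + t*(-53*z - 53) - 6*z^2 - 67*z - 70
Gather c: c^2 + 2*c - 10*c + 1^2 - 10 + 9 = c^2 - 8*c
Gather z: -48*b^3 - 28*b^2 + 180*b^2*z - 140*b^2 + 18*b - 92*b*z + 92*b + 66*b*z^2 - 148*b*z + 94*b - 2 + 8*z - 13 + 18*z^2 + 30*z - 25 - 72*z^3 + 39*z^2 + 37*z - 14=-48*b^3 - 168*b^2 + 204*b - 72*z^3 + z^2*(66*b + 57) + z*(180*b^2 - 240*b + 75) - 54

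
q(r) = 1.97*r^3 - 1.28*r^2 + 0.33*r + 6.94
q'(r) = 5.91*r^2 - 2.56*r + 0.33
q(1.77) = 14.44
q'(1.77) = 14.31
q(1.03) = 8.07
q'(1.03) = 3.96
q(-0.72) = 5.30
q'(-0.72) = 5.24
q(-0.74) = 5.20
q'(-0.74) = 5.46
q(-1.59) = -4.74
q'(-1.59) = 19.34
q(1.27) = 9.33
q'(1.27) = 6.61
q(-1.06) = 2.81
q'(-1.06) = 9.68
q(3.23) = 61.04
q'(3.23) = 53.72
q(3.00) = 49.60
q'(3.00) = 45.84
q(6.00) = 388.36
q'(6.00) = 197.73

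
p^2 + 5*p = p*(p + 5)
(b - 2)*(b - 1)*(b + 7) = b^3 + 4*b^2 - 19*b + 14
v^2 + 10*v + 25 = (v + 5)^2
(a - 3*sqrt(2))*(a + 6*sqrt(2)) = a^2 + 3*sqrt(2)*a - 36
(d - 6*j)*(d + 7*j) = d^2 + d*j - 42*j^2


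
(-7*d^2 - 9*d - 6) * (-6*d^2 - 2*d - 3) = 42*d^4 + 68*d^3 + 75*d^2 + 39*d + 18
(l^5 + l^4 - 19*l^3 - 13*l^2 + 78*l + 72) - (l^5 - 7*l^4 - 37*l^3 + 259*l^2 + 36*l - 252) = 8*l^4 + 18*l^3 - 272*l^2 + 42*l + 324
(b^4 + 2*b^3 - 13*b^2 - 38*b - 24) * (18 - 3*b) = -3*b^5 + 12*b^4 + 75*b^3 - 120*b^2 - 612*b - 432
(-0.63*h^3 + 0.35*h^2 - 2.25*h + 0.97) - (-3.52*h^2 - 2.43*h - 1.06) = -0.63*h^3 + 3.87*h^2 + 0.18*h + 2.03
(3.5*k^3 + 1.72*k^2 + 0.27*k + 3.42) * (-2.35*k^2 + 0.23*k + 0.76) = -8.225*k^5 - 3.237*k^4 + 2.4211*k^3 - 6.6677*k^2 + 0.9918*k + 2.5992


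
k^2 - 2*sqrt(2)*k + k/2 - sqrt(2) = (k + 1/2)*(k - 2*sqrt(2))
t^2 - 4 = (t - 2)*(t + 2)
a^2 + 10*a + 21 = (a + 3)*(a + 7)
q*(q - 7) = q^2 - 7*q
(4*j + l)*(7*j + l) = 28*j^2 + 11*j*l + l^2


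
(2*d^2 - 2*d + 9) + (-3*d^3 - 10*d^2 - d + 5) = -3*d^3 - 8*d^2 - 3*d + 14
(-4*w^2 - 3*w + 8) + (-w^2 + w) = -5*w^2 - 2*w + 8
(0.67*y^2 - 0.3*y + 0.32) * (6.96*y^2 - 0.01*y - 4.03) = 4.6632*y^4 - 2.0947*y^3 - 0.469900000000001*y^2 + 1.2058*y - 1.2896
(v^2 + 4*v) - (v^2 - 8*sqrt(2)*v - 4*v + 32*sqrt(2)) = 8*v + 8*sqrt(2)*v - 32*sqrt(2)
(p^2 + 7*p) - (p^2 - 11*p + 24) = 18*p - 24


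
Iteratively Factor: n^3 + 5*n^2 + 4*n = (n + 1)*(n^2 + 4*n) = n*(n + 1)*(n + 4)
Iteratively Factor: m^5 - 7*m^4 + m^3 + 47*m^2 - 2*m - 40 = (m - 5)*(m^4 - 2*m^3 - 9*m^2 + 2*m + 8) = (m - 5)*(m + 2)*(m^3 - 4*m^2 - m + 4) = (m - 5)*(m - 4)*(m + 2)*(m^2 - 1) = (m - 5)*(m - 4)*(m + 1)*(m + 2)*(m - 1)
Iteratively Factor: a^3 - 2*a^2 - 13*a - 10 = (a + 2)*(a^2 - 4*a - 5) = (a - 5)*(a + 2)*(a + 1)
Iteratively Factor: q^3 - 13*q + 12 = (q - 1)*(q^2 + q - 12) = (q - 1)*(q + 4)*(q - 3)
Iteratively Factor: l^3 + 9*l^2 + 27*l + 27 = (l + 3)*(l^2 + 6*l + 9) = (l + 3)^2*(l + 3)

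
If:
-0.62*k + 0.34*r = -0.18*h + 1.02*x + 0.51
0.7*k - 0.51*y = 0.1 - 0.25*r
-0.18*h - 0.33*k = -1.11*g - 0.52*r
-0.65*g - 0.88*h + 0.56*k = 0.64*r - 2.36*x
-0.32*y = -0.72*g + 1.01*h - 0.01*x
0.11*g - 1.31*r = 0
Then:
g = -0.32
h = 0.43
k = -1.34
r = -0.03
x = 0.38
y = -2.05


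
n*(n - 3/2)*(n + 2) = n^3 + n^2/2 - 3*n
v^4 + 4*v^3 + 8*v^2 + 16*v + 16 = (v + 2)^2*(v - 2*I)*(v + 2*I)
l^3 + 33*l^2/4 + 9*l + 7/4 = (l + 1/4)*(l + 1)*(l + 7)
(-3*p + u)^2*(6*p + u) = 54*p^3 - 27*p^2*u + u^3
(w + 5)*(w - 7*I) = w^2 + 5*w - 7*I*w - 35*I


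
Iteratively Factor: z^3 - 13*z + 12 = (z - 1)*(z^2 + z - 12) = (z - 3)*(z - 1)*(z + 4)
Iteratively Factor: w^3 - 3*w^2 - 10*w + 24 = (w - 4)*(w^2 + w - 6) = (w - 4)*(w - 2)*(w + 3)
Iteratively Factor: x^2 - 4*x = (x - 4)*(x)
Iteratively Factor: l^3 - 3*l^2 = (l)*(l^2 - 3*l) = l*(l - 3)*(l)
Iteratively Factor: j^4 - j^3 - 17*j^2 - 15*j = (j + 1)*(j^3 - 2*j^2 - 15*j) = (j - 5)*(j + 1)*(j^2 + 3*j) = j*(j - 5)*(j + 1)*(j + 3)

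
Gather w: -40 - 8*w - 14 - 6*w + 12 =-14*w - 42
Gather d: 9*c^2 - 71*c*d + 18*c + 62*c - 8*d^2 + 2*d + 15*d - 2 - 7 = 9*c^2 + 80*c - 8*d^2 + d*(17 - 71*c) - 9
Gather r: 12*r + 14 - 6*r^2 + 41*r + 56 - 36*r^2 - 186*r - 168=-42*r^2 - 133*r - 98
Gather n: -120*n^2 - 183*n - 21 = -120*n^2 - 183*n - 21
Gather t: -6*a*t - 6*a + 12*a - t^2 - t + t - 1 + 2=-6*a*t + 6*a - t^2 + 1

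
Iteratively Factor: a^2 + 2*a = (a + 2)*(a)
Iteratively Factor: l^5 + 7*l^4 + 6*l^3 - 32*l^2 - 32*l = (l + 1)*(l^4 + 6*l^3 - 32*l) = l*(l + 1)*(l^3 + 6*l^2 - 32) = l*(l + 1)*(l + 4)*(l^2 + 2*l - 8) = l*(l + 1)*(l + 4)^2*(l - 2)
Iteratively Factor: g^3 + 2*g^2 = (g)*(g^2 + 2*g) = g*(g + 2)*(g)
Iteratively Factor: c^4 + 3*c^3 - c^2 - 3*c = (c + 1)*(c^3 + 2*c^2 - 3*c) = c*(c + 1)*(c^2 + 2*c - 3) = c*(c + 1)*(c + 3)*(c - 1)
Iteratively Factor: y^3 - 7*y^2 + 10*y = (y - 2)*(y^2 - 5*y) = y*(y - 2)*(y - 5)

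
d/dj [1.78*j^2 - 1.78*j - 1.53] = 3.56*j - 1.78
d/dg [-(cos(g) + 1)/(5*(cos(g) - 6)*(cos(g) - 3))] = (sin(g)^2 - 2*cos(g) + 26)*sin(g)/(5*(cos(g) - 6)^2*(cos(g) - 3)^2)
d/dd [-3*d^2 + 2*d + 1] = 2 - 6*d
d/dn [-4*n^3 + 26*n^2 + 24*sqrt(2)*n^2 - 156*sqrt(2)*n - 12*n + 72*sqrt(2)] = -12*n^2 + 52*n + 48*sqrt(2)*n - 156*sqrt(2) - 12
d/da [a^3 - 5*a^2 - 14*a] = 3*a^2 - 10*a - 14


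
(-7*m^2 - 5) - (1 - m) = -7*m^2 + m - 6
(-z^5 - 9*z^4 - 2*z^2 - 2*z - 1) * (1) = -z^5 - 9*z^4 - 2*z^2 - 2*z - 1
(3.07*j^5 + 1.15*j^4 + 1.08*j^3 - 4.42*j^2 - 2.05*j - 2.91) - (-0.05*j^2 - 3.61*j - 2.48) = 3.07*j^5 + 1.15*j^4 + 1.08*j^3 - 4.37*j^2 + 1.56*j - 0.43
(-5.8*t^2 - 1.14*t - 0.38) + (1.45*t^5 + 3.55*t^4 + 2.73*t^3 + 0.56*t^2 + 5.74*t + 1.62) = 1.45*t^5 + 3.55*t^4 + 2.73*t^3 - 5.24*t^2 + 4.6*t + 1.24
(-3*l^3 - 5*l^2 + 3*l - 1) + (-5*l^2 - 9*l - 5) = -3*l^3 - 10*l^2 - 6*l - 6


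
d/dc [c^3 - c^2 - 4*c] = 3*c^2 - 2*c - 4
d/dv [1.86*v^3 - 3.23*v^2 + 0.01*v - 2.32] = 5.58*v^2 - 6.46*v + 0.01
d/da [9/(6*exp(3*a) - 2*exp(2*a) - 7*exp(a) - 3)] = (-162*exp(2*a) + 36*exp(a) + 63)*exp(a)/(-6*exp(3*a) + 2*exp(2*a) + 7*exp(a) + 3)^2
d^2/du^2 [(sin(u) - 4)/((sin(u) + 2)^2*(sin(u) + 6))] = 2*(-2*sin(u)^5 + 11*sin(u)^4 + 193*sin(u)^3 + 398*sin(u)^2 - 644*sin(u) - 712)/((sin(u) + 2)^4*(sin(u) + 6)^3)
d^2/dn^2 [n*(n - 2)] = 2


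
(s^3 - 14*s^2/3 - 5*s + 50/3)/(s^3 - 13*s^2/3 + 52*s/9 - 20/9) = 3*(s^2 - 3*s - 10)/(3*s^2 - 8*s + 4)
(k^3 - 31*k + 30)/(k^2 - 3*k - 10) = (k^2 + 5*k - 6)/(k + 2)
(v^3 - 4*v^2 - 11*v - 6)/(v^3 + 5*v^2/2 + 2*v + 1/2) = 2*(v - 6)/(2*v + 1)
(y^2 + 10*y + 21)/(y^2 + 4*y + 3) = (y + 7)/(y + 1)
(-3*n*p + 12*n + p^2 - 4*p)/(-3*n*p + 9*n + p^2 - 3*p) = (p - 4)/(p - 3)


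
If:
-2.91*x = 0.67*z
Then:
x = -0.230240549828179*z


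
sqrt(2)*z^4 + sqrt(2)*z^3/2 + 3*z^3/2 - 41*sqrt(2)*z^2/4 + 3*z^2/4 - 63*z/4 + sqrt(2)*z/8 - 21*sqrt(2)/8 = (z - 3)*(z + 7/2)*(z + sqrt(2)/2)*(sqrt(2)*z + 1/2)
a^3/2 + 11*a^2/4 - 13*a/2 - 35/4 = (a/2 + 1/2)*(a - 5/2)*(a + 7)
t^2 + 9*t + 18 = (t + 3)*(t + 6)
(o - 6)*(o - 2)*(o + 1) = o^3 - 7*o^2 + 4*o + 12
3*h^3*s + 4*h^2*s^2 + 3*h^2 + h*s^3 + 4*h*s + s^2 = (h + s)*(3*h + s)*(h*s + 1)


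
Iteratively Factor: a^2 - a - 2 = (a + 1)*(a - 2)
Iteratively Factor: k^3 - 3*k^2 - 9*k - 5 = (k - 5)*(k^2 + 2*k + 1) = (k - 5)*(k + 1)*(k + 1)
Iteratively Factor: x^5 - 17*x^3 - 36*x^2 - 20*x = (x)*(x^4 - 17*x^2 - 36*x - 20) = x*(x - 5)*(x^3 + 5*x^2 + 8*x + 4) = x*(x - 5)*(x + 1)*(x^2 + 4*x + 4) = x*(x - 5)*(x + 1)*(x + 2)*(x + 2)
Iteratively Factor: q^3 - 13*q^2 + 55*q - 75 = (q - 5)*(q^2 - 8*q + 15) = (q - 5)*(q - 3)*(q - 5)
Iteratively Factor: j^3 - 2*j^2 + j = (j - 1)*(j^2 - j) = (j - 1)^2*(j)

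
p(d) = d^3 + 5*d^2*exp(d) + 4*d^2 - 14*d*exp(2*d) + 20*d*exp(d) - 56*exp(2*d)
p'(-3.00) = 1.65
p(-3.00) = 8.22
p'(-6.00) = 60.05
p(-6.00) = -71.85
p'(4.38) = -1565020.81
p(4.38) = -732997.97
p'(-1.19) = -16.47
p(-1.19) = -4.75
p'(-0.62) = -33.46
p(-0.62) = -18.03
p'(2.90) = -65680.78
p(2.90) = -30030.59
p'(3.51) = -244604.92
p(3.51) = -113128.20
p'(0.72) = -518.79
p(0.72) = -241.55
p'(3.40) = -193154.40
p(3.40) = -89161.95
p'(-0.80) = -25.76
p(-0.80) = -12.75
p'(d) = 5*d^2*exp(d) + 3*d^2 - 28*d*exp(2*d) + 30*d*exp(d) + 8*d - 126*exp(2*d) + 20*exp(d)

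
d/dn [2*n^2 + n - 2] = 4*n + 1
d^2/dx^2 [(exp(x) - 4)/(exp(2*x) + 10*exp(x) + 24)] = (exp(4*x) - 26*exp(3*x) - 264*exp(2*x) - 256*exp(x) + 1536)*exp(x)/(exp(6*x) + 30*exp(5*x) + 372*exp(4*x) + 2440*exp(3*x) + 8928*exp(2*x) + 17280*exp(x) + 13824)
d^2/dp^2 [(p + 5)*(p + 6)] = 2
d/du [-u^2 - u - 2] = -2*u - 1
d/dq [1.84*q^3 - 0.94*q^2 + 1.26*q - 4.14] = 5.52*q^2 - 1.88*q + 1.26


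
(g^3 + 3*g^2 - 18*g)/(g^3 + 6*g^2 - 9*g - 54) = g/(g + 3)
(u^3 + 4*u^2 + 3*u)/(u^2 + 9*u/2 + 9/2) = 2*u*(u + 1)/(2*u + 3)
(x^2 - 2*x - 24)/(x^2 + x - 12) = (x - 6)/(x - 3)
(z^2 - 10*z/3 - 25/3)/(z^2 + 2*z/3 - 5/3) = (z - 5)/(z - 1)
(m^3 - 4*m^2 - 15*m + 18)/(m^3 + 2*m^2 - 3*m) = (m - 6)/m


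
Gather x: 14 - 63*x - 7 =7 - 63*x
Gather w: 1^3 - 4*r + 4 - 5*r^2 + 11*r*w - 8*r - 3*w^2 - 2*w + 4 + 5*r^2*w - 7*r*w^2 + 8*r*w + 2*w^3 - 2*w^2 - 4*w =-5*r^2 - 12*r + 2*w^3 + w^2*(-7*r - 5) + w*(5*r^2 + 19*r - 6) + 9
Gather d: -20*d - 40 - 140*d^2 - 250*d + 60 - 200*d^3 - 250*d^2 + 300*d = -200*d^3 - 390*d^2 + 30*d + 20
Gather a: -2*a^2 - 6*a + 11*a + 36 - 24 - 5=-2*a^2 + 5*a + 7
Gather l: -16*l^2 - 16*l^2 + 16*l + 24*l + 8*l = -32*l^2 + 48*l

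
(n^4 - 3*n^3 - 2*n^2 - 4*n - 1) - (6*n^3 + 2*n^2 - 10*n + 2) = n^4 - 9*n^3 - 4*n^2 + 6*n - 3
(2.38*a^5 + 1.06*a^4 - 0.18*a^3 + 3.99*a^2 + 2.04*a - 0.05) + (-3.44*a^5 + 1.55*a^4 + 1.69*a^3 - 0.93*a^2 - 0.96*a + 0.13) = -1.06*a^5 + 2.61*a^4 + 1.51*a^3 + 3.06*a^2 + 1.08*a + 0.08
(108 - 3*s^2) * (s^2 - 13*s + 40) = -3*s^4 + 39*s^3 - 12*s^2 - 1404*s + 4320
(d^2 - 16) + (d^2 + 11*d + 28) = 2*d^2 + 11*d + 12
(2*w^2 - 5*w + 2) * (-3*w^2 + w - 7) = -6*w^4 + 17*w^3 - 25*w^2 + 37*w - 14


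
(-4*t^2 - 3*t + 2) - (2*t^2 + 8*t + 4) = -6*t^2 - 11*t - 2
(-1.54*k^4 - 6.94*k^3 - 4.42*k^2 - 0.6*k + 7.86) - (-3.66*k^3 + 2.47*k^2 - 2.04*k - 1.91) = -1.54*k^4 - 3.28*k^3 - 6.89*k^2 + 1.44*k + 9.77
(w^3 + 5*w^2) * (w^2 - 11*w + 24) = w^5 - 6*w^4 - 31*w^3 + 120*w^2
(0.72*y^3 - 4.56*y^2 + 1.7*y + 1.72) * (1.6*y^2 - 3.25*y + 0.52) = 1.152*y^5 - 9.636*y^4 + 17.9144*y^3 - 5.1442*y^2 - 4.706*y + 0.8944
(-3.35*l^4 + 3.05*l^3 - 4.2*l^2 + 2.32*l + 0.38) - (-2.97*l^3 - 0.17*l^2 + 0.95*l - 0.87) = -3.35*l^4 + 6.02*l^3 - 4.03*l^2 + 1.37*l + 1.25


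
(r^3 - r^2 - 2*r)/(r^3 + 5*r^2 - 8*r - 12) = r/(r + 6)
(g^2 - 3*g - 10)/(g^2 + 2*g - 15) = (g^2 - 3*g - 10)/(g^2 + 2*g - 15)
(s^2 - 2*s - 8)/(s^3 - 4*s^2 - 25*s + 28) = (s^2 - 2*s - 8)/(s^3 - 4*s^2 - 25*s + 28)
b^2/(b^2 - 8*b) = b/(b - 8)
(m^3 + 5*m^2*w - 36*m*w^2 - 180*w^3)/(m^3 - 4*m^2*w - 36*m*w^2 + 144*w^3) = (-m - 5*w)/(-m + 4*w)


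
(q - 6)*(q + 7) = q^2 + q - 42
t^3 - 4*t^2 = t^2*(t - 4)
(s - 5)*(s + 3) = s^2 - 2*s - 15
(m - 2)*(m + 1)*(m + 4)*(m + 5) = m^4 + 8*m^3 + 9*m^2 - 38*m - 40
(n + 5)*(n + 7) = n^2 + 12*n + 35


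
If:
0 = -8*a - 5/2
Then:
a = -5/16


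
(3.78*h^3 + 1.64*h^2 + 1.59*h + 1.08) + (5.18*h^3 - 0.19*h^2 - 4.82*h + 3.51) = 8.96*h^3 + 1.45*h^2 - 3.23*h + 4.59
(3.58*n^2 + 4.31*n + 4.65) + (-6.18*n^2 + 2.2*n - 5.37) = -2.6*n^2 + 6.51*n - 0.72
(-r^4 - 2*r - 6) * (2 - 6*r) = 6*r^5 - 2*r^4 + 12*r^2 + 32*r - 12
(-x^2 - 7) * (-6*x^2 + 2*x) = 6*x^4 - 2*x^3 + 42*x^2 - 14*x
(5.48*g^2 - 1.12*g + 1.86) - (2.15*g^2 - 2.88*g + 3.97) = 3.33*g^2 + 1.76*g - 2.11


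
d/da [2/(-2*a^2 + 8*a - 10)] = 2*(a - 2)/(a^2 - 4*a + 5)^2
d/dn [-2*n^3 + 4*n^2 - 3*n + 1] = -6*n^2 + 8*n - 3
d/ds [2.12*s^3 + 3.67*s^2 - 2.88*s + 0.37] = 6.36*s^2 + 7.34*s - 2.88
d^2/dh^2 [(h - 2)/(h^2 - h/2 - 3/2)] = 4*((2 - h)*(4*h - 1)^2 + (5 - 6*h)*(-2*h^2 + h + 3))/(-2*h^2 + h + 3)^3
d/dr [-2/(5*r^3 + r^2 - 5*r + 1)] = 2*(15*r^2 + 2*r - 5)/(5*r^3 + r^2 - 5*r + 1)^2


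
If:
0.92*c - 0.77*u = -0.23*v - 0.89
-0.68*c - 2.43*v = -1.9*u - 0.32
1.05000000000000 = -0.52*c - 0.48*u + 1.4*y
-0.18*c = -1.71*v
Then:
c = -1.80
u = -1.06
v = -0.19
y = -0.28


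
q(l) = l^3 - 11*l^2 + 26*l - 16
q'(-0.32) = 33.35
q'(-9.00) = 467.00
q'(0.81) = 10.15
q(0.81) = -1.63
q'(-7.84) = 382.88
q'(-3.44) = 137.18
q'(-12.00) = 722.00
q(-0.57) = -34.58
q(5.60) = -39.74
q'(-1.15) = 55.27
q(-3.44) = -276.32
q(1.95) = 0.29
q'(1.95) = -5.49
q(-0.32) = -25.48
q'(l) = 3*l^2 - 22*l + 26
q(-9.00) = -1870.00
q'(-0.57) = 39.51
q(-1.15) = -61.97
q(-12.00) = -3640.00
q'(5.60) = -3.12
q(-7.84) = -1377.85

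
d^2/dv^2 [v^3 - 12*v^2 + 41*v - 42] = 6*v - 24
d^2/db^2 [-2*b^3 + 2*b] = -12*b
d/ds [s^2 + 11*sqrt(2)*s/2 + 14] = 2*s + 11*sqrt(2)/2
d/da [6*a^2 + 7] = 12*a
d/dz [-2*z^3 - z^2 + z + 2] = -6*z^2 - 2*z + 1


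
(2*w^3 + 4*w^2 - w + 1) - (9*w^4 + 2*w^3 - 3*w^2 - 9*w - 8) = -9*w^4 + 7*w^2 + 8*w + 9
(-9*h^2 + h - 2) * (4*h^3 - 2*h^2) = -36*h^5 + 22*h^4 - 10*h^3 + 4*h^2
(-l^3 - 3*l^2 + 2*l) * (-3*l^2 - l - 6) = 3*l^5 + 10*l^4 + 3*l^3 + 16*l^2 - 12*l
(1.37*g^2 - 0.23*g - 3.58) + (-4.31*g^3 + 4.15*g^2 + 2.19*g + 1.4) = -4.31*g^3 + 5.52*g^2 + 1.96*g - 2.18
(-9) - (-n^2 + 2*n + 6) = n^2 - 2*n - 15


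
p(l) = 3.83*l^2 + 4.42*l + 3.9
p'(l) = 7.66*l + 4.42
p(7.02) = 223.67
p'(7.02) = 58.19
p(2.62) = 41.77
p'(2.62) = 24.49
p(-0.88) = 2.98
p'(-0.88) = -2.32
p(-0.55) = 2.63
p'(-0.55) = 0.21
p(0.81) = 9.99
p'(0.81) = 10.62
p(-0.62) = 2.63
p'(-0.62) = -0.33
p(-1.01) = 3.34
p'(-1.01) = -3.32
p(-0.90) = 3.02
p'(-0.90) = -2.47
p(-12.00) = 502.38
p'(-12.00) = -87.50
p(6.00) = 168.30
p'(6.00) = 50.38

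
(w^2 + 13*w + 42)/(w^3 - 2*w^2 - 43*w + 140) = (w + 6)/(w^2 - 9*w + 20)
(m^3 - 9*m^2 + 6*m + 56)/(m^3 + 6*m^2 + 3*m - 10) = (m^2 - 11*m + 28)/(m^2 + 4*m - 5)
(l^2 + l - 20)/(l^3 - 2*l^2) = (l^2 + l - 20)/(l^2*(l - 2))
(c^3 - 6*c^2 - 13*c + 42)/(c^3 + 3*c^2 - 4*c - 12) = (c - 7)/(c + 2)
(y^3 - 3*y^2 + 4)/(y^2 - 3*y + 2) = (y^2 - y - 2)/(y - 1)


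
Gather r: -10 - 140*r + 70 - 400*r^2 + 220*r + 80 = -400*r^2 + 80*r + 140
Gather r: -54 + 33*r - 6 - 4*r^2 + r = -4*r^2 + 34*r - 60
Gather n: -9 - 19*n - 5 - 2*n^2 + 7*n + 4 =-2*n^2 - 12*n - 10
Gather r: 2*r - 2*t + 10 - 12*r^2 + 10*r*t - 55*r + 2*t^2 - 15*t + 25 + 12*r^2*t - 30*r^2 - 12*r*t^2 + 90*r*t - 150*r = r^2*(12*t - 42) + r*(-12*t^2 + 100*t - 203) + 2*t^2 - 17*t + 35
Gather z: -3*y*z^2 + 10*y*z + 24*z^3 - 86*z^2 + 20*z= 24*z^3 + z^2*(-3*y - 86) + z*(10*y + 20)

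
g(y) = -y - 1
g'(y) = -1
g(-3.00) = 2.00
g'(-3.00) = -1.00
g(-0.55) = -0.45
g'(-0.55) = -1.00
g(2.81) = -3.81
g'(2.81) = -1.00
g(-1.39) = 0.39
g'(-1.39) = -1.00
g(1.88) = -2.88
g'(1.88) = -1.00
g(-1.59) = 0.59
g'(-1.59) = -1.00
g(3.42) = -4.42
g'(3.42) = -1.00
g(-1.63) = 0.63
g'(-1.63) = -1.00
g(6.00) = -7.00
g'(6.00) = -1.00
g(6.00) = -7.00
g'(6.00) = -1.00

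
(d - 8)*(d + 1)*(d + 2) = d^3 - 5*d^2 - 22*d - 16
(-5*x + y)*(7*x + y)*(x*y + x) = -35*x^3*y - 35*x^3 + 2*x^2*y^2 + 2*x^2*y + x*y^3 + x*y^2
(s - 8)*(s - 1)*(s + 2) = s^3 - 7*s^2 - 10*s + 16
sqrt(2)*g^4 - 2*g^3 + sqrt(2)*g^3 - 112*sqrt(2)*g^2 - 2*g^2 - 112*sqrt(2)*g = g*(g - 8*sqrt(2))*(g + 7*sqrt(2))*(sqrt(2)*g + sqrt(2))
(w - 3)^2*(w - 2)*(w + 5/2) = w^4 - 11*w^3/2 + w^2 + 69*w/2 - 45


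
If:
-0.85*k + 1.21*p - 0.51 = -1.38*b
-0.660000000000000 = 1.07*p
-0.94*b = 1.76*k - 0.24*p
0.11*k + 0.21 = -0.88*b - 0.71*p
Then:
No Solution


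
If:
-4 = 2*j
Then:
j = -2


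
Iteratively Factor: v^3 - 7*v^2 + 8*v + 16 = (v - 4)*(v^2 - 3*v - 4) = (v - 4)^2*(v + 1)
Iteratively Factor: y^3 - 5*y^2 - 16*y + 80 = (y + 4)*(y^2 - 9*y + 20) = (y - 4)*(y + 4)*(y - 5)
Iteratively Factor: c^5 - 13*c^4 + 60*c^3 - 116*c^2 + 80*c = (c - 2)*(c^4 - 11*c^3 + 38*c^2 - 40*c) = (c - 5)*(c - 2)*(c^3 - 6*c^2 + 8*c) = c*(c - 5)*(c - 2)*(c^2 - 6*c + 8) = c*(c - 5)*(c - 4)*(c - 2)*(c - 2)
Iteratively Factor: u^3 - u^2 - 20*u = (u - 5)*(u^2 + 4*u) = (u - 5)*(u + 4)*(u)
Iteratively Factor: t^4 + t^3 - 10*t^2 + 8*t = (t)*(t^3 + t^2 - 10*t + 8) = t*(t + 4)*(t^2 - 3*t + 2) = t*(t - 1)*(t + 4)*(t - 2)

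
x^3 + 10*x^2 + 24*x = x*(x + 4)*(x + 6)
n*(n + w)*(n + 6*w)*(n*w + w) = n^4*w + 7*n^3*w^2 + n^3*w + 6*n^2*w^3 + 7*n^2*w^2 + 6*n*w^3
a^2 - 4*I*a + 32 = (a - 8*I)*(a + 4*I)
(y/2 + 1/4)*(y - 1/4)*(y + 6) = y^3/2 + 25*y^2/8 + 11*y/16 - 3/8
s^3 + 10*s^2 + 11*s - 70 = (s - 2)*(s + 5)*(s + 7)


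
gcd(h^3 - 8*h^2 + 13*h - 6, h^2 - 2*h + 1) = h^2 - 2*h + 1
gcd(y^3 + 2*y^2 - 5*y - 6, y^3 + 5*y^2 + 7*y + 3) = y^2 + 4*y + 3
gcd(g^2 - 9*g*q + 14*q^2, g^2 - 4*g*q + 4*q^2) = -g + 2*q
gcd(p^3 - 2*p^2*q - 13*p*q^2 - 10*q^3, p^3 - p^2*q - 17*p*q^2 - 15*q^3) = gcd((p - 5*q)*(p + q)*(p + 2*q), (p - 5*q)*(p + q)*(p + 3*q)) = p^2 - 4*p*q - 5*q^2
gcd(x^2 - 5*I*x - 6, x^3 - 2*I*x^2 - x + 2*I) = x - 2*I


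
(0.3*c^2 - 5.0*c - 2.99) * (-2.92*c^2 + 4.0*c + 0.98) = -0.876*c^4 + 15.8*c^3 - 10.9752*c^2 - 16.86*c - 2.9302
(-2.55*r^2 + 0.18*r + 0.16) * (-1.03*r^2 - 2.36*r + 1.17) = 2.6265*r^4 + 5.8326*r^3 - 3.5731*r^2 - 0.167*r + 0.1872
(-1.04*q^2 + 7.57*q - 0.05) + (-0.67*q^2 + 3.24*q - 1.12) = -1.71*q^2 + 10.81*q - 1.17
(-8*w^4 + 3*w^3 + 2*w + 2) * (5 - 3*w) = 24*w^5 - 49*w^4 + 15*w^3 - 6*w^2 + 4*w + 10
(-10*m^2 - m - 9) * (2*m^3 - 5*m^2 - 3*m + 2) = -20*m^5 + 48*m^4 + 17*m^3 + 28*m^2 + 25*m - 18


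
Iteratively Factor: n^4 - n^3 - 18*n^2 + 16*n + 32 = (n - 4)*(n^3 + 3*n^2 - 6*n - 8) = (n - 4)*(n + 1)*(n^2 + 2*n - 8) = (n - 4)*(n + 1)*(n + 4)*(n - 2)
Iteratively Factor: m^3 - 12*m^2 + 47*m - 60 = (m - 4)*(m^2 - 8*m + 15) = (m - 4)*(m - 3)*(m - 5)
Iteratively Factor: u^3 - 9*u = (u)*(u^2 - 9) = u*(u - 3)*(u + 3)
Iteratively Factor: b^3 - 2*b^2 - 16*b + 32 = (b + 4)*(b^2 - 6*b + 8) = (b - 4)*(b + 4)*(b - 2)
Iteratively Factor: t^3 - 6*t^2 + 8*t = (t - 2)*(t^2 - 4*t) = (t - 4)*(t - 2)*(t)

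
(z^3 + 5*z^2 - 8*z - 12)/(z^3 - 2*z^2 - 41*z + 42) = (z^2 - z - 2)/(z^2 - 8*z + 7)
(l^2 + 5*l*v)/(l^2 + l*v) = (l + 5*v)/(l + v)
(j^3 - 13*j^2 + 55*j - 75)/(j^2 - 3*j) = j - 10 + 25/j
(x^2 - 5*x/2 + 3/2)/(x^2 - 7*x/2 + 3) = (x - 1)/(x - 2)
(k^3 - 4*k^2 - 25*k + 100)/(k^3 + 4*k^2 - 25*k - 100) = (k - 4)/(k + 4)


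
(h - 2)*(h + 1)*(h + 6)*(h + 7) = h^4 + 12*h^3 + 27*h^2 - 68*h - 84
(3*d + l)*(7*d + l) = 21*d^2 + 10*d*l + l^2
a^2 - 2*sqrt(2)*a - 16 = (a - 4*sqrt(2))*(a + 2*sqrt(2))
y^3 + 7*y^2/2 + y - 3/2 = (y - 1/2)*(y + 1)*(y + 3)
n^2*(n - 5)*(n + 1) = n^4 - 4*n^3 - 5*n^2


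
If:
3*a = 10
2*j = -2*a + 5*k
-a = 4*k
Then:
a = 10/3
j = -65/12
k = -5/6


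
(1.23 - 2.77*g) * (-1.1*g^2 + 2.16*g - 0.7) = 3.047*g^3 - 7.3362*g^2 + 4.5958*g - 0.861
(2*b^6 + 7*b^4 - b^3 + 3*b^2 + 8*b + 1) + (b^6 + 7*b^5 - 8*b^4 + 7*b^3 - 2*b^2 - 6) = 3*b^6 + 7*b^5 - b^4 + 6*b^3 + b^2 + 8*b - 5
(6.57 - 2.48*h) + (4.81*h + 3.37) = 2.33*h + 9.94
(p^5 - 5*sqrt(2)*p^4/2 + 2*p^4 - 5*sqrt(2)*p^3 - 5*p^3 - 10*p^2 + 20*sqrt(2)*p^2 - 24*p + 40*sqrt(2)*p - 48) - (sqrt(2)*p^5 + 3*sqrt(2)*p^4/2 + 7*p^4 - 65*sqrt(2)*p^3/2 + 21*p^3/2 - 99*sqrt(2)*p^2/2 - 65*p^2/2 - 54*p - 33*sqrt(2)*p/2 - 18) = -sqrt(2)*p^5 + p^5 - 4*sqrt(2)*p^4 - 5*p^4 - 31*p^3/2 + 55*sqrt(2)*p^3/2 + 45*p^2/2 + 139*sqrt(2)*p^2/2 + 30*p + 113*sqrt(2)*p/2 - 30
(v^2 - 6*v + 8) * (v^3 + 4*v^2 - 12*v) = v^5 - 2*v^4 - 28*v^3 + 104*v^2 - 96*v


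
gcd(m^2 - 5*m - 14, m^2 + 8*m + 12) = m + 2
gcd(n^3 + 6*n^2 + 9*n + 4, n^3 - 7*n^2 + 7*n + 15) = n + 1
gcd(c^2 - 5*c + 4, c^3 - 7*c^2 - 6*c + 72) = c - 4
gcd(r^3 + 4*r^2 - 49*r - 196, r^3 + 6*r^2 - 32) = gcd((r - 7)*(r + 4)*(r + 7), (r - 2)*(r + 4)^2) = r + 4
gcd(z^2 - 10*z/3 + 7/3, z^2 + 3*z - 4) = z - 1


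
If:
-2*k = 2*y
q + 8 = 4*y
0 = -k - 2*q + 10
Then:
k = -26/7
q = 48/7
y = 26/7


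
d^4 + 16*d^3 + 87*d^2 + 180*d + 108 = (d + 1)*(d + 3)*(d + 6)^2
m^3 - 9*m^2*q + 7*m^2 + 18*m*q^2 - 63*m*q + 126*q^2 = (m + 7)*(m - 6*q)*(m - 3*q)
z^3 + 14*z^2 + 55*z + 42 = (z + 1)*(z + 6)*(z + 7)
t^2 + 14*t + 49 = (t + 7)^2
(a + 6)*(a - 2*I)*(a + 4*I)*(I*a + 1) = I*a^4 - a^3 + 6*I*a^3 - 6*a^2 + 10*I*a^2 + 8*a + 60*I*a + 48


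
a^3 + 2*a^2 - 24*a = a*(a - 4)*(a + 6)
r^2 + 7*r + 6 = (r + 1)*(r + 6)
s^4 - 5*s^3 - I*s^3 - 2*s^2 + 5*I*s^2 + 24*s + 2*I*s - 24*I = (s - 4)*(s - 3)*(s + 2)*(s - I)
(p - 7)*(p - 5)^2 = p^3 - 17*p^2 + 95*p - 175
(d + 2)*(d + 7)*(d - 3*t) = d^3 - 3*d^2*t + 9*d^2 - 27*d*t + 14*d - 42*t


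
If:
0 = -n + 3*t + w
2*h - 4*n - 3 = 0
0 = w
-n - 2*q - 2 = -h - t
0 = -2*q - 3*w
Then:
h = 9/4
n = 3/8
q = 0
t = 1/8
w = 0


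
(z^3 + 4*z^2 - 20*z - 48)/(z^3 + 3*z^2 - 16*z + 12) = (z^2 - 2*z - 8)/(z^2 - 3*z + 2)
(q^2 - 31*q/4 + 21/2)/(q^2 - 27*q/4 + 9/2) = (4*q - 7)/(4*q - 3)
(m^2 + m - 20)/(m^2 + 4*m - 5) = (m - 4)/(m - 1)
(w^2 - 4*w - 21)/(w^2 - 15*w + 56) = (w + 3)/(w - 8)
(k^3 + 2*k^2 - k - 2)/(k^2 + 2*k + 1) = (k^2 + k - 2)/(k + 1)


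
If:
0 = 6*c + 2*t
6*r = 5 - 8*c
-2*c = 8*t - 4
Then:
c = -2/11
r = 71/66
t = 6/11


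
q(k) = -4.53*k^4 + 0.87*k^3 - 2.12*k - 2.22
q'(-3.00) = 510.61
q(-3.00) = -386.28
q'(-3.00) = 510.61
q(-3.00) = -386.28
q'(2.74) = -355.27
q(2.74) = -245.46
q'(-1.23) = 35.55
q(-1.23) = -11.60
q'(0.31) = -2.41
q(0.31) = -2.89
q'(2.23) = -190.08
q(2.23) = -109.33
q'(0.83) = -10.68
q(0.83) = -5.63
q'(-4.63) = 1852.29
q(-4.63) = -2160.47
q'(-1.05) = 21.73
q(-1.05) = -6.51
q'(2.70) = -339.75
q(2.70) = -231.56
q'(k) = -18.12*k^3 + 2.61*k^2 - 2.12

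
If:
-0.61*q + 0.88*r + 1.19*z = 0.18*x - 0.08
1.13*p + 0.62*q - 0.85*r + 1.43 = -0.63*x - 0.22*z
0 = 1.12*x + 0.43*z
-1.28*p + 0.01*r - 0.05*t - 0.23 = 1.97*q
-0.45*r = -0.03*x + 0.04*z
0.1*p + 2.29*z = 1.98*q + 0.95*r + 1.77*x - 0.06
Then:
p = -0.87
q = -0.67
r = 0.05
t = 44.02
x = 0.16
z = -0.42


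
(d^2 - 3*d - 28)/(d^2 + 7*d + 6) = (d^2 - 3*d - 28)/(d^2 + 7*d + 6)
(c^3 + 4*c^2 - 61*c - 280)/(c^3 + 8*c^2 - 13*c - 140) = (c - 8)/(c - 4)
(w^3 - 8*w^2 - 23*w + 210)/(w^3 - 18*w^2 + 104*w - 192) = (w^2 - 2*w - 35)/(w^2 - 12*w + 32)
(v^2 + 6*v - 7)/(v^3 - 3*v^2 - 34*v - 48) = (-v^2 - 6*v + 7)/(-v^3 + 3*v^2 + 34*v + 48)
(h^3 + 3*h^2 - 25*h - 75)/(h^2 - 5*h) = h + 8 + 15/h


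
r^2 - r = r*(r - 1)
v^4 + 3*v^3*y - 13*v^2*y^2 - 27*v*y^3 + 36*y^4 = (v - 3*y)*(v - y)*(v + 3*y)*(v + 4*y)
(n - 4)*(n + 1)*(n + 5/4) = n^3 - 7*n^2/4 - 31*n/4 - 5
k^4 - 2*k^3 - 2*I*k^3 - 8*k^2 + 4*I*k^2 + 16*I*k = k*(k - 4)*(k + 2)*(k - 2*I)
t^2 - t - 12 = (t - 4)*(t + 3)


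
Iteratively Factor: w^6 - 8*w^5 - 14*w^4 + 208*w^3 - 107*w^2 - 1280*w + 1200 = (w + 4)*(w^5 - 12*w^4 + 34*w^3 + 72*w^2 - 395*w + 300) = (w - 1)*(w + 4)*(w^4 - 11*w^3 + 23*w^2 + 95*w - 300) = (w - 5)*(w - 1)*(w + 4)*(w^3 - 6*w^2 - 7*w + 60) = (w - 5)*(w - 4)*(w - 1)*(w + 4)*(w^2 - 2*w - 15) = (w - 5)*(w - 4)*(w - 1)*(w + 3)*(w + 4)*(w - 5)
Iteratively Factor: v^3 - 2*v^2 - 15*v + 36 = (v - 3)*(v^2 + v - 12) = (v - 3)^2*(v + 4)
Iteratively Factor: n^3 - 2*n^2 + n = (n - 1)*(n^2 - n) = n*(n - 1)*(n - 1)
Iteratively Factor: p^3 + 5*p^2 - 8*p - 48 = (p - 3)*(p^2 + 8*p + 16) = (p - 3)*(p + 4)*(p + 4)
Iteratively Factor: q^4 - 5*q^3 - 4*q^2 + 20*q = (q - 5)*(q^3 - 4*q) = (q - 5)*(q - 2)*(q^2 + 2*q) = q*(q - 5)*(q - 2)*(q + 2)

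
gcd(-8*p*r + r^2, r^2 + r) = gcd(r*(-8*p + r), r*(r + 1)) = r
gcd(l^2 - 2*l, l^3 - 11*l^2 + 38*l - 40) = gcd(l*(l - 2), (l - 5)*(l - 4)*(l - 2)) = l - 2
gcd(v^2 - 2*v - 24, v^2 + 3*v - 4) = v + 4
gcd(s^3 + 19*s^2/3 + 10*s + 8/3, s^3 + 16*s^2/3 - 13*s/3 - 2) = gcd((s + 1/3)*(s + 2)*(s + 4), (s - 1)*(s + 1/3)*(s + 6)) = s + 1/3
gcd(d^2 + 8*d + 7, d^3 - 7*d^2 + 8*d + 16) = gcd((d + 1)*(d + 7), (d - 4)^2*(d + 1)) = d + 1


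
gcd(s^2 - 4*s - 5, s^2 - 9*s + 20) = s - 5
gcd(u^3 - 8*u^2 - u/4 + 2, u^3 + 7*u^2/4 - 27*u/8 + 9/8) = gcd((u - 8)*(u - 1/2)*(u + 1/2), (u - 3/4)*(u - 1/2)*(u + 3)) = u - 1/2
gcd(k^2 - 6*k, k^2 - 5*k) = k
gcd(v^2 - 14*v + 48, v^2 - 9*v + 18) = v - 6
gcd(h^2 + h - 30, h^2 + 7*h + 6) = h + 6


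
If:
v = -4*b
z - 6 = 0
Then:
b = -v/4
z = 6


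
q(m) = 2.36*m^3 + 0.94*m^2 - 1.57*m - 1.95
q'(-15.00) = 1563.23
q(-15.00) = -7731.90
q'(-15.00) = 1563.23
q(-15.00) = -7731.90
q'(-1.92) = 20.92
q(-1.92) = -12.17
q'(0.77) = 4.08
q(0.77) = -1.52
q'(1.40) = 14.94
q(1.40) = 4.17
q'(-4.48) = 132.11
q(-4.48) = -188.25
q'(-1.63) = 14.18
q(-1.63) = -7.11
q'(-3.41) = 74.35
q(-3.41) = -79.24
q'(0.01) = -1.55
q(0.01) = -1.97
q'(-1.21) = 6.52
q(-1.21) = -2.85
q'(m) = 7.08*m^2 + 1.88*m - 1.57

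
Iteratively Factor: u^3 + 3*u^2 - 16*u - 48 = (u + 3)*(u^2 - 16) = (u + 3)*(u + 4)*(u - 4)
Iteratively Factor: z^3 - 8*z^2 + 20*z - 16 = (z - 2)*(z^2 - 6*z + 8) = (z - 4)*(z - 2)*(z - 2)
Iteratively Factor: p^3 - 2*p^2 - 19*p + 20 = (p - 5)*(p^2 + 3*p - 4) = (p - 5)*(p + 4)*(p - 1)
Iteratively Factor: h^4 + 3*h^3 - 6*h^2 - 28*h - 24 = (h + 2)*(h^3 + h^2 - 8*h - 12) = (h + 2)^2*(h^2 - h - 6) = (h + 2)^3*(h - 3)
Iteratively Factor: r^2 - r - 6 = (r - 3)*(r + 2)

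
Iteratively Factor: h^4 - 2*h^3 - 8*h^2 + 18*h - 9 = (h - 1)*(h^3 - h^2 - 9*h + 9) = (h - 3)*(h - 1)*(h^2 + 2*h - 3) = (h - 3)*(h - 1)*(h + 3)*(h - 1)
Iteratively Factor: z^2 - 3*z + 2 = (z - 1)*(z - 2)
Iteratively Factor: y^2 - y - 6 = (y + 2)*(y - 3)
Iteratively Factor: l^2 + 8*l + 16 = (l + 4)*(l + 4)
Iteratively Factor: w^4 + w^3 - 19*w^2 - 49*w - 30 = (w + 2)*(w^3 - w^2 - 17*w - 15) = (w + 1)*(w + 2)*(w^2 - 2*w - 15) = (w - 5)*(w + 1)*(w + 2)*(w + 3)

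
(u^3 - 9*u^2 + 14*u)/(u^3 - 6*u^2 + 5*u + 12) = u*(u^2 - 9*u + 14)/(u^3 - 6*u^2 + 5*u + 12)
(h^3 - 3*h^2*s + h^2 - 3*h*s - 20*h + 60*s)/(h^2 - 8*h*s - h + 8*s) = (h^3 - 3*h^2*s + h^2 - 3*h*s - 20*h + 60*s)/(h^2 - 8*h*s - h + 8*s)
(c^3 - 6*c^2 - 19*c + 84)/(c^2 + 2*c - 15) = (c^2 - 3*c - 28)/(c + 5)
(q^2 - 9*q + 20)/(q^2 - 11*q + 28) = (q - 5)/(q - 7)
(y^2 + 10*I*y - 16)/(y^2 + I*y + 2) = (y + 8*I)/(y - I)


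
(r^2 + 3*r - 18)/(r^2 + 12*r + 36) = (r - 3)/(r + 6)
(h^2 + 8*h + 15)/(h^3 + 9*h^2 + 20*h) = (h + 3)/(h*(h + 4))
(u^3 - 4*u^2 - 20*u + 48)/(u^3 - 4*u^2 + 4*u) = (u^2 - 2*u - 24)/(u*(u - 2))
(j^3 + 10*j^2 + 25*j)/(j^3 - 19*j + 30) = j*(j + 5)/(j^2 - 5*j + 6)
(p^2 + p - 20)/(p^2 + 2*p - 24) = (p + 5)/(p + 6)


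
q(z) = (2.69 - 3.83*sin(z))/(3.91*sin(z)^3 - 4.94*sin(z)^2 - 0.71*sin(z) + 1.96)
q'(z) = (2.69 - 3.83*sin(z))*(-11.73*sin(z)^2*cos(z) + 9.88*sin(z)*cos(z) + 0.71*cos(z))/(3.91*sin(z)^3 - 4.94*sin(z)^2 - 0.71*sin(z) + 1.96)^2 - 3.83*cos(z)/(3.91*sin(z)^3 - 4.94*sin(z)^2 - 0.71*sin(z) + 1.96)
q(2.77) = 1.05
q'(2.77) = 0.71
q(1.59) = -5.18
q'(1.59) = -0.18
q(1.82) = -5.34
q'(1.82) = -0.10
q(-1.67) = -1.07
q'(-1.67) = 0.30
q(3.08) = 1.29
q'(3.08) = 1.15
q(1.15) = -4.75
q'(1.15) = -8.71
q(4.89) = -1.10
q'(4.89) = -0.56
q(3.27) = 1.62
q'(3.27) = 2.55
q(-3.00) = 1.66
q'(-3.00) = 2.71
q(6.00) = 2.23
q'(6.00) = -5.94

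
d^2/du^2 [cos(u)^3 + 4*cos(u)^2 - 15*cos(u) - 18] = 57*cos(u)/4 - 8*cos(2*u) - 9*cos(3*u)/4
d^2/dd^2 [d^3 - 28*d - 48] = 6*d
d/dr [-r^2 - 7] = -2*r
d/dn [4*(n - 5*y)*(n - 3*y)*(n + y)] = 12*n^2 - 56*n*y + 28*y^2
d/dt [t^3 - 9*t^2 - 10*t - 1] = 3*t^2 - 18*t - 10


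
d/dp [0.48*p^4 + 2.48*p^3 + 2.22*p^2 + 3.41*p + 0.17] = 1.92*p^3 + 7.44*p^2 + 4.44*p + 3.41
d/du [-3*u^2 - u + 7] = -6*u - 1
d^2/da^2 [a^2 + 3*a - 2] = 2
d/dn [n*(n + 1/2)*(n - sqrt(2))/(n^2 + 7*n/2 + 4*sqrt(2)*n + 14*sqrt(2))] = (4*n^4 + 28*n^3 + 32*sqrt(2)*n^3 - 25*n^2 + 164*sqrt(2)*n^2 - 224*n + 56*sqrt(2)*n - 56)/(4*n^4 + 28*n^3 + 32*sqrt(2)*n^3 + 177*n^2 + 224*sqrt(2)*n^2 + 392*sqrt(2)*n + 896*n + 1568)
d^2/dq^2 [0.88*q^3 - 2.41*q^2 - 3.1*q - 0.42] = 5.28*q - 4.82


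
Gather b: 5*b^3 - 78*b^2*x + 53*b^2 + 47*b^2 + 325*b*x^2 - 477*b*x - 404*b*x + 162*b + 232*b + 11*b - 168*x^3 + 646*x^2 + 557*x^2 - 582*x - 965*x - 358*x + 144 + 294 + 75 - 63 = 5*b^3 + b^2*(100 - 78*x) + b*(325*x^2 - 881*x + 405) - 168*x^3 + 1203*x^2 - 1905*x + 450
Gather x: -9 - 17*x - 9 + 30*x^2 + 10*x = 30*x^2 - 7*x - 18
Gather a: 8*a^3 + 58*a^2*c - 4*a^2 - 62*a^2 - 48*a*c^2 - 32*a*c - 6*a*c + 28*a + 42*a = 8*a^3 + a^2*(58*c - 66) + a*(-48*c^2 - 38*c + 70)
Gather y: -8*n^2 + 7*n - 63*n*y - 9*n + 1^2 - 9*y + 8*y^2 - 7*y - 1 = -8*n^2 - 2*n + 8*y^2 + y*(-63*n - 16)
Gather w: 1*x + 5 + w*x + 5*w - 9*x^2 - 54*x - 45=w*(x + 5) - 9*x^2 - 53*x - 40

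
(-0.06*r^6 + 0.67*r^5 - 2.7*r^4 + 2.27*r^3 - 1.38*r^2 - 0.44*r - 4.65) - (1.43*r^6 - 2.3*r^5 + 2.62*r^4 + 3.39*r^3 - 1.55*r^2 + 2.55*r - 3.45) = -1.49*r^6 + 2.97*r^5 - 5.32*r^4 - 1.12*r^3 + 0.17*r^2 - 2.99*r - 1.2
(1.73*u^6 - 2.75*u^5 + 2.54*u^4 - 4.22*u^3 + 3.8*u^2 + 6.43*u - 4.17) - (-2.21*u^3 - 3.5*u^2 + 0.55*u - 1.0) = 1.73*u^6 - 2.75*u^5 + 2.54*u^4 - 2.01*u^3 + 7.3*u^2 + 5.88*u - 3.17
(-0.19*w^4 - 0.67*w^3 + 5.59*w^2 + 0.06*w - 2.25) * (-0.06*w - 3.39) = 0.0114*w^5 + 0.6843*w^4 + 1.9359*w^3 - 18.9537*w^2 - 0.0684*w + 7.6275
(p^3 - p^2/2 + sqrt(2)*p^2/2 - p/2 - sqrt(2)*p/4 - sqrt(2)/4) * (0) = 0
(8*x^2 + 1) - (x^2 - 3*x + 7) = 7*x^2 + 3*x - 6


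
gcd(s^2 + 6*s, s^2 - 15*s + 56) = 1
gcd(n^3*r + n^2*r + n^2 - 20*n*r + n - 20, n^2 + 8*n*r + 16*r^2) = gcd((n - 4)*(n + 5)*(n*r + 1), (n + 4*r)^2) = 1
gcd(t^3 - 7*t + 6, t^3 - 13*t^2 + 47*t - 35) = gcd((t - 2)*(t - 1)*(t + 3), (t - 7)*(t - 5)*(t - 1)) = t - 1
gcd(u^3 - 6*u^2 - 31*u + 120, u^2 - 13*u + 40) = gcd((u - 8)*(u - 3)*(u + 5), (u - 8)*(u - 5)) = u - 8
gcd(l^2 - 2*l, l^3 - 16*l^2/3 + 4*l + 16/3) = l - 2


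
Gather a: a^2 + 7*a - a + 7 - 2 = a^2 + 6*a + 5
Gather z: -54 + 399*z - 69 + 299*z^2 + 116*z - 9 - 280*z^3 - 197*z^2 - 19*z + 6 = -280*z^3 + 102*z^2 + 496*z - 126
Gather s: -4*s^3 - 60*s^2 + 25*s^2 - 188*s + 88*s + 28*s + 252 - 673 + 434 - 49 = -4*s^3 - 35*s^2 - 72*s - 36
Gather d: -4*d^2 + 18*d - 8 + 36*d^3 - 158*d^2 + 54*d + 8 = 36*d^3 - 162*d^2 + 72*d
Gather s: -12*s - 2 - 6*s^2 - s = -6*s^2 - 13*s - 2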